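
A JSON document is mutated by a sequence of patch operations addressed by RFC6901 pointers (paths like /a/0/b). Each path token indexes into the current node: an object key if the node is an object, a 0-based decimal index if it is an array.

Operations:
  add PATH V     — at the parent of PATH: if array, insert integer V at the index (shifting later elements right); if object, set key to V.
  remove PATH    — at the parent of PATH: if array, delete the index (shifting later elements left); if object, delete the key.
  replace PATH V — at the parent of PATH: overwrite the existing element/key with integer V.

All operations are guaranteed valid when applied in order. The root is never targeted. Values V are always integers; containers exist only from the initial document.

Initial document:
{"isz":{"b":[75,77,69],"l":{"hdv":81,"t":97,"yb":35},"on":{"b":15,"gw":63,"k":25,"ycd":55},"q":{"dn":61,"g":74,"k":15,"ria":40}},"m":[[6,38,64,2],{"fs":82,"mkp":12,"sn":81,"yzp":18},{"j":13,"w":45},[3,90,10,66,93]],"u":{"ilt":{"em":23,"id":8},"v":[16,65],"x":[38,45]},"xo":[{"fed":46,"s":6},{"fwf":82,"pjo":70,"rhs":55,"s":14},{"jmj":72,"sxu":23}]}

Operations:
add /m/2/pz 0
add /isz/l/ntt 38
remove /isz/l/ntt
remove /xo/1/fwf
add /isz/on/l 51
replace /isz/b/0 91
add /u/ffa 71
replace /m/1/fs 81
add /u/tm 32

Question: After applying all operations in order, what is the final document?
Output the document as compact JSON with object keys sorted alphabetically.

After op 1 (add /m/2/pz 0): {"isz":{"b":[75,77,69],"l":{"hdv":81,"t":97,"yb":35},"on":{"b":15,"gw":63,"k":25,"ycd":55},"q":{"dn":61,"g":74,"k":15,"ria":40}},"m":[[6,38,64,2],{"fs":82,"mkp":12,"sn":81,"yzp":18},{"j":13,"pz":0,"w":45},[3,90,10,66,93]],"u":{"ilt":{"em":23,"id":8},"v":[16,65],"x":[38,45]},"xo":[{"fed":46,"s":6},{"fwf":82,"pjo":70,"rhs":55,"s":14},{"jmj":72,"sxu":23}]}
After op 2 (add /isz/l/ntt 38): {"isz":{"b":[75,77,69],"l":{"hdv":81,"ntt":38,"t":97,"yb":35},"on":{"b":15,"gw":63,"k":25,"ycd":55},"q":{"dn":61,"g":74,"k":15,"ria":40}},"m":[[6,38,64,2],{"fs":82,"mkp":12,"sn":81,"yzp":18},{"j":13,"pz":0,"w":45},[3,90,10,66,93]],"u":{"ilt":{"em":23,"id":8},"v":[16,65],"x":[38,45]},"xo":[{"fed":46,"s":6},{"fwf":82,"pjo":70,"rhs":55,"s":14},{"jmj":72,"sxu":23}]}
After op 3 (remove /isz/l/ntt): {"isz":{"b":[75,77,69],"l":{"hdv":81,"t":97,"yb":35},"on":{"b":15,"gw":63,"k":25,"ycd":55},"q":{"dn":61,"g":74,"k":15,"ria":40}},"m":[[6,38,64,2],{"fs":82,"mkp":12,"sn":81,"yzp":18},{"j":13,"pz":0,"w":45},[3,90,10,66,93]],"u":{"ilt":{"em":23,"id":8},"v":[16,65],"x":[38,45]},"xo":[{"fed":46,"s":6},{"fwf":82,"pjo":70,"rhs":55,"s":14},{"jmj":72,"sxu":23}]}
After op 4 (remove /xo/1/fwf): {"isz":{"b":[75,77,69],"l":{"hdv":81,"t":97,"yb":35},"on":{"b":15,"gw":63,"k":25,"ycd":55},"q":{"dn":61,"g":74,"k":15,"ria":40}},"m":[[6,38,64,2],{"fs":82,"mkp":12,"sn":81,"yzp":18},{"j":13,"pz":0,"w":45},[3,90,10,66,93]],"u":{"ilt":{"em":23,"id":8},"v":[16,65],"x":[38,45]},"xo":[{"fed":46,"s":6},{"pjo":70,"rhs":55,"s":14},{"jmj":72,"sxu":23}]}
After op 5 (add /isz/on/l 51): {"isz":{"b":[75,77,69],"l":{"hdv":81,"t":97,"yb":35},"on":{"b":15,"gw":63,"k":25,"l":51,"ycd":55},"q":{"dn":61,"g":74,"k":15,"ria":40}},"m":[[6,38,64,2],{"fs":82,"mkp":12,"sn":81,"yzp":18},{"j":13,"pz":0,"w":45},[3,90,10,66,93]],"u":{"ilt":{"em":23,"id":8},"v":[16,65],"x":[38,45]},"xo":[{"fed":46,"s":6},{"pjo":70,"rhs":55,"s":14},{"jmj":72,"sxu":23}]}
After op 6 (replace /isz/b/0 91): {"isz":{"b":[91,77,69],"l":{"hdv":81,"t":97,"yb":35},"on":{"b":15,"gw":63,"k":25,"l":51,"ycd":55},"q":{"dn":61,"g":74,"k":15,"ria":40}},"m":[[6,38,64,2],{"fs":82,"mkp":12,"sn":81,"yzp":18},{"j":13,"pz":0,"w":45},[3,90,10,66,93]],"u":{"ilt":{"em":23,"id":8},"v":[16,65],"x":[38,45]},"xo":[{"fed":46,"s":6},{"pjo":70,"rhs":55,"s":14},{"jmj":72,"sxu":23}]}
After op 7 (add /u/ffa 71): {"isz":{"b":[91,77,69],"l":{"hdv":81,"t":97,"yb":35},"on":{"b":15,"gw":63,"k":25,"l":51,"ycd":55},"q":{"dn":61,"g":74,"k":15,"ria":40}},"m":[[6,38,64,2],{"fs":82,"mkp":12,"sn":81,"yzp":18},{"j":13,"pz":0,"w":45},[3,90,10,66,93]],"u":{"ffa":71,"ilt":{"em":23,"id":8},"v":[16,65],"x":[38,45]},"xo":[{"fed":46,"s":6},{"pjo":70,"rhs":55,"s":14},{"jmj":72,"sxu":23}]}
After op 8 (replace /m/1/fs 81): {"isz":{"b":[91,77,69],"l":{"hdv":81,"t":97,"yb":35},"on":{"b":15,"gw":63,"k":25,"l":51,"ycd":55},"q":{"dn":61,"g":74,"k":15,"ria":40}},"m":[[6,38,64,2],{"fs":81,"mkp":12,"sn":81,"yzp":18},{"j":13,"pz":0,"w":45},[3,90,10,66,93]],"u":{"ffa":71,"ilt":{"em":23,"id":8},"v":[16,65],"x":[38,45]},"xo":[{"fed":46,"s":6},{"pjo":70,"rhs":55,"s":14},{"jmj":72,"sxu":23}]}
After op 9 (add /u/tm 32): {"isz":{"b":[91,77,69],"l":{"hdv":81,"t":97,"yb":35},"on":{"b":15,"gw":63,"k":25,"l":51,"ycd":55},"q":{"dn":61,"g":74,"k":15,"ria":40}},"m":[[6,38,64,2],{"fs":81,"mkp":12,"sn":81,"yzp":18},{"j":13,"pz":0,"w":45},[3,90,10,66,93]],"u":{"ffa":71,"ilt":{"em":23,"id":8},"tm":32,"v":[16,65],"x":[38,45]},"xo":[{"fed":46,"s":6},{"pjo":70,"rhs":55,"s":14},{"jmj":72,"sxu":23}]}

Answer: {"isz":{"b":[91,77,69],"l":{"hdv":81,"t":97,"yb":35},"on":{"b":15,"gw":63,"k":25,"l":51,"ycd":55},"q":{"dn":61,"g":74,"k":15,"ria":40}},"m":[[6,38,64,2],{"fs":81,"mkp":12,"sn":81,"yzp":18},{"j":13,"pz":0,"w":45},[3,90,10,66,93]],"u":{"ffa":71,"ilt":{"em":23,"id":8},"tm":32,"v":[16,65],"x":[38,45]},"xo":[{"fed":46,"s":6},{"pjo":70,"rhs":55,"s":14},{"jmj":72,"sxu":23}]}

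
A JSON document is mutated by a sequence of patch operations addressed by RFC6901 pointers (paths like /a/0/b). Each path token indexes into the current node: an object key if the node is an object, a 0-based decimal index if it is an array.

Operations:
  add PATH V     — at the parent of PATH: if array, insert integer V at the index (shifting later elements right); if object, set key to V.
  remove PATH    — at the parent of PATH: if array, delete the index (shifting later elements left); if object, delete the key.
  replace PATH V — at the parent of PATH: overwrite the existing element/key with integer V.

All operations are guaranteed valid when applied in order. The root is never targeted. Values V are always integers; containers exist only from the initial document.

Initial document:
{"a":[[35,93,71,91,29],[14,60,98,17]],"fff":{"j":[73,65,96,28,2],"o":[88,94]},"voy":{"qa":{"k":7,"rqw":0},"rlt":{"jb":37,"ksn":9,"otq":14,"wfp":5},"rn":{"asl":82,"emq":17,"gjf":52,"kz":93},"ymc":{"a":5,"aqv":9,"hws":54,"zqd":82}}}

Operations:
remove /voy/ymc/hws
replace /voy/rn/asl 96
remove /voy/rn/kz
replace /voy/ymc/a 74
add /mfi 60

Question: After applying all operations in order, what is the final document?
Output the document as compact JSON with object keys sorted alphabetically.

Answer: {"a":[[35,93,71,91,29],[14,60,98,17]],"fff":{"j":[73,65,96,28,2],"o":[88,94]},"mfi":60,"voy":{"qa":{"k":7,"rqw":0},"rlt":{"jb":37,"ksn":9,"otq":14,"wfp":5},"rn":{"asl":96,"emq":17,"gjf":52},"ymc":{"a":74,"aqv":9,"zqd":82}}}

Derivation:
After op 1 (remove /voy/ymc/hws): {"a":[[35,93,71,91,29],[14,60,98,17]],"fff":{"j":[73,65,96,28,2],"o":[88,94]},"voy":{"qa":{"k":7,"rqw":0},"rlt":{"jb":37,"ksn":9,"otq":14,"wfp":5},"rn":{"asl":82,"emq":17,"gjf":52,"kz":93},"ymc":{"a":5,"aqv":9,"zqd":82}}}
After op 2 (replace /voy/rn/asl 96): {"a":[[35,93,71,91,29],[14,60,98,17]],"fff":{"j":[73,65,96,28,2],"o":[88,94]},"voy":{"qa":{"k":7,"rqw":0},"rlt":{"jb":37,"ksn":9,"otq":14,"wfp":5},"rn":{"asl":96,"emq":17,"gjf":52,"kz":93},"ymc":{"a":5,"aqv":9,"zqd":82}}}
After op 3 (remove /voy/rn/kz): {"a":[[35,93,71,91,29],[14,60,98,17]],"fff":{"j":[73,65,96,28,2],"o":[88,94]},"voy":{"qa":{"k":7,"rqw":0},"rlt":{"jb":37,"ksn":9,"otq":14,"wfp":5},"rn":{"asl":96,"emq":17,"gjf":52},"ymc":{"a":5,"aqv":9,"zqd":82}}}
After op 4 (replace /voy/ymc/a 74): {"a":[[35,93,71,91,29],[14,60,98,17]],"fff":{"j":[73,65,96,28,2],"o":[88,94]},"voy":{"qa":{"k":7,"rqw":0},"rlt":{"jb":37,"ksn":9,"otq":14,"wfp":5},"rn":{"asl":96,"emq":17,"gjf":52},"ymc":{"a":74,"aqv":9,"zqd":82}}}
After op 5 (add /mfi 60): {"a":[[35,93,71,91,29],[14,60,98,17]],"fff":{"j":[73,65,96,28,2],"o":[88,94]},"mfi":60,"voy":{"qa":{"k":7,"rqw":0},"rlt":{"jb":37,"ksn":9,"otq":14,"wfp":5},"rn":{"asl":96,"emq":17,"gjf":52},"ymc":{"a":74,"aqv":9,"zqd":82}}}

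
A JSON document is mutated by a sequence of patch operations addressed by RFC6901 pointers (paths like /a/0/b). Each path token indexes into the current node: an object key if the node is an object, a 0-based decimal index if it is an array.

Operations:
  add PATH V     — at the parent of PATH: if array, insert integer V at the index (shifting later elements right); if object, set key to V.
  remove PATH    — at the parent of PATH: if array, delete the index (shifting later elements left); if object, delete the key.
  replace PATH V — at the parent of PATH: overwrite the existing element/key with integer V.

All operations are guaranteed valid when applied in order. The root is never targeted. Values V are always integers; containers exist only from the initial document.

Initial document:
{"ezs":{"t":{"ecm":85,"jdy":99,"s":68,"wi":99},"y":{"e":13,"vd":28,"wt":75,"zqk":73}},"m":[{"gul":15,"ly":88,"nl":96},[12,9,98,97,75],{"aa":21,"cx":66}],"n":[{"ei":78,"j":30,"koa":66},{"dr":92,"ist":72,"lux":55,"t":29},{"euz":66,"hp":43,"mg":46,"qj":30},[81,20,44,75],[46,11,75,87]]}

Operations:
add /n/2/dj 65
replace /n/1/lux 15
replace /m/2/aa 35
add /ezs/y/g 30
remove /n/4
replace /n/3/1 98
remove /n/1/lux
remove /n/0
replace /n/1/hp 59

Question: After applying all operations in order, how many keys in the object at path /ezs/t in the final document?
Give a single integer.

After op 1 (add /n/2/dj 65): {"ezs":{"t":{"ecm":85,"jdy":99,"s":68,"wi":99},"y":{"e":13,"vd":28,"wt":75,"zqk":73}},"m":[{"gul":15,"ly":88,"nl":96},[12,9,98,97,75],{"aa":21,"cx":66}],"n":[{"ei":78,"j":30,"koa":66},{"dr":92,"ist":72,"lux":55,"t":29},{"dj":65,"euz":66,"hp":43,"mg":46,"qj":30},[81,20,44,75],[46,11,75,87]]}
After op 2 (replace /n/1/lux 15): {"ezs":{"t":{"ecm":85,"jdy":99,"s":68,"wi":99},"y":{"e":13,"vd":28,"wt":75,"zqk":73}},"m":[{"gul":15,"ly":88,"nl":96},[12,9,98,97,75],{"aa":21,"cx":66}],"n":[{"ei":78,"j":30,"koa":66},{"dr":92,"ist":72,"lux":15,"t":29},{"dj":65,"euz":66,"hp":43,"mg":46,"qj":30},[81,20,44,75],[46,11,75,87]]}
After op 3 (replace /m/2/aa 35): {"ezs":{"t":{"ecm":85,"jdy":99,"s":68,"wi":99},"y":{"e":13,"vd":28,"wt":75,"zqk":73}},"m":[{"gul":15,"ly":88,"nl":96},[12,9,98,97,75],{"aa":35,"cx":66}],"n":[{"ei":78,"j":30,"koa":66},{"dr":92,"ist":72,"lux":15,"t":29},{"dj":65,"euz":66,"hp":43,"mg":46,"qj":30},[81,20,44,75],[46,11,75,87]]}
After op 4 (add /ezs/y/g 30): {"ezs":{"t":{"ecm":85,"jdy":99,"s":68,"wi":99},"y":{"e":13,"g":30,"vd":28,"wt":75,"zqk":73}},"m":[{"gul":15,"ly":88,"nl":96},[12,9,98,97,75],{"aa":35,"cx":66}],"n":[{"ei":78,"j":30,"koa":66},{"dr":92,"ist":72,"lux":15,"t":29},{"dj":65,"euz":66,"hp":43,"mg":46,"qj":30},[81,20,44,75],[46,11,75,87]]}
After op 5 (remove /n/4): {"ezs":{"t":{"ecm":85,"jdy":99,"s":68,"wi":99},"y":{"e":13,"g":30,"vd":28,"wt":75,"zqk":73}},"m":[{"gul":15,"ly":88,"nl":96},[12,9,98,97,75],{"aa":35,"cx":66}],"n":[{"ei":78,"j":30,"koa":66},{"dr":92,"ist":72,"lux":15,"t":29},{"dj":65,"euz":66,"hp":43,"mg":46,"qj":30},[81,20,44,75]]}
After op 6 (replace /n/3/1 98): {"ezs":{"t":{"ecm":85,"jdy":99,"s":68,"wi":99},"y":{"e":13,"g":30,"vd":28,"wt":75,"zqk":73}},"m":[{"gul":15,"ly":88,"nl":96},[12,9,98,97,75],{"aa":35,"cx":66}],"n":[{"ei":78,"j":30,"koa":66},{"dr":92,"ist":72,"lux":15,"t":29},{"dj":65,"euz":66,"hp":43,"mg":46,"qj":30},[81,98,44,75]]}
After op 7 (remove /n/1/lux): {"ezs":{"t":{"ecm":85,"jdy":99,"s":68,"wi":99},"y":{"e":13,"g":30,"vd":28,"wt":75,"zqk":73}},"m":[{"gul":15,"ly":88,"nl":96},[12,9,98,97,75],{"aa":35,"cx":66}],"n":[{"ei":78,"j":30,"koa":66},{"dr":92,"ist":72,"t":29},{"dj":65,"euz":66,"hp":43,"mg":46,"qj":30},[81,98,44,75]]}
After op 8 (remove /n/0): {"ezs":{"t":{"ecm":85,"jdy":99,"s":68,"wi":99},"y":{"e":13,"g":30,"vd":28,"wt":75,"zqk":73}},"m":[{"gul":15,"ly":88,"nl":96},[12,9,98,97,75],{"aa":35,"cx":66}],"n":[{"dr":92,"ist":72,"t":29},{"dj":65,"euz":66,"hp":43,"mg":46,"qj":30},[81,98,44,75]]}
After op 9 (replace /n/1/hp 59): {"ezs":{"t":{"ecm":85,"jdy":99,"s":68,"wi":99},"y":{"e":13,"g":30,"vd":28,"wt":75,"zqk":73}},"m":[{"gul":15,"ly":88,"nl":96},[12,9,98,97,75],{"aa":35,"cx":66}],"n":[{"dr":92,"ist":72,"t":29},{"dj":65,"euz":66,"hp":59,"mg":46,"qj":30},[81,98,44,75]]}
Size at path /ezs/t: 4

Answer: 4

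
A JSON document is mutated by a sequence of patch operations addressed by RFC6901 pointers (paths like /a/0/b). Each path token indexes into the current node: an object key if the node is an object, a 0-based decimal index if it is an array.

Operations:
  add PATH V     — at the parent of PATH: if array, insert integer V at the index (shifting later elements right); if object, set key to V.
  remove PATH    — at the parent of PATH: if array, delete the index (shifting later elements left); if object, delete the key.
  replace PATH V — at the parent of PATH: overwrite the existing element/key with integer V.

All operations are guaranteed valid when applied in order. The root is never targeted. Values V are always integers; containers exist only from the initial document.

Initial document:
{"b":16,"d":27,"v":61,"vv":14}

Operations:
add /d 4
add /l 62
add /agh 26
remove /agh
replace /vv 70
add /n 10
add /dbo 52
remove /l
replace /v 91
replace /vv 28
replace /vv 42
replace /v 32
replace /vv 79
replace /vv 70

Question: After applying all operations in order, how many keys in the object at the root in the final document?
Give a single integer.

After op 1 (add /d 4): {"b":16,"d":4,"v":61,"vv":14}
After op 2 (add /l 62): {"b":16,"d":4,"l":62,"v":61,"vv":14}
After op 3 (add /agh 26): {"agh":26,"b":16,"d":4,"l":62,"v":61,"vv":14}
After op 4 (remove /agh): {"b":16,"d":4,"l":62,"v":61,"vv":14}
After op 5 (replace /vv 70): {"b":16,"d":4,"l":62,"v":61,"vv":70}
After op 6 (add /n 10): {"b":16,"d":4,"l":62,"n":10,"v":61,"vv":70}
After op 7 (add /dbo 52): {"b":16,"d":4,"dbo":52,"l":62,"n":10,"v":61,"vv":70}
After op 8 (remove /l): {"b":16,"d":4,"dbo":52,"n":10,"v":61,"vv":70}
After op 9 (replace /v 91): {"b":16,"d":4,"dbo":52,"n":10,"v":91,"vv":70}
After op 10 (replace /vv 28): {"b":16,"d":4,"dbo":52,"n":10,"v":91,"vv":28}
After op 11 (replace /vv 42): {"b":16,"d":4,"dbo":52,"n":10,"v":91,"vv":42}
After op 12 (replace /v 32): {"b":16,"d":4,"dbo":52,"n":10,"v":32,"vv":42}
After op 13 (replace /vv 79): {"b":16,"d":4,"dbo":52,"n":10,"v":32,"vv":79}
After op 14 (replace /vv 70): {"b":16,"d":4,"dbo":52,"n":10,"v":32,"vv":70}
Size at the root: 6

Answer: 6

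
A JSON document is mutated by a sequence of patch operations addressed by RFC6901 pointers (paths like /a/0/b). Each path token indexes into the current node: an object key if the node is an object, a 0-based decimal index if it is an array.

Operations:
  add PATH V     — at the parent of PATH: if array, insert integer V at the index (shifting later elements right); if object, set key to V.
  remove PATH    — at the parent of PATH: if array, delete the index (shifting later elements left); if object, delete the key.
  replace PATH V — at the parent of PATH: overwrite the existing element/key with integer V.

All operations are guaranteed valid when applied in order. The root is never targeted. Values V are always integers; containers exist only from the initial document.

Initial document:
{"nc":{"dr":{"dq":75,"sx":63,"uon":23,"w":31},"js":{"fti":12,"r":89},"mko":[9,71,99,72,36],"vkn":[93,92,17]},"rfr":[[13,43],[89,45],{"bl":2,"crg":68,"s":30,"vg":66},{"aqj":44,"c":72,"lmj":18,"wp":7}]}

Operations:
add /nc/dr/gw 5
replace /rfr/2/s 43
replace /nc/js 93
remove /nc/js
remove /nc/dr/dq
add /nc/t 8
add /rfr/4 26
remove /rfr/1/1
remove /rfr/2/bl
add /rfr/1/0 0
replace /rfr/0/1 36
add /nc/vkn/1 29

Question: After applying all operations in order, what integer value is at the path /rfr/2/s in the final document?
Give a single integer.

Answer: 43

Derivation:
After op 1 (add /nc/dr/gw 5): {"nc":{"dr":{"dq":75,"gw":5,"sx":63,"uon":23,"w":31},"js":{"fti":12,"r":89},"mko":[9,71,99,72,36],"vkn":[93,92,17]},"rfr":[[13,43],[89,45],{"bl":2,"crg":68,"s":30,"vg":66},{"aqj":44,"c":72,"lmj":18,"wp":7}]}
After op 2 (replace /rfr/2/s 43): {"nc":{"dr":{"dq":75,"gw":5,"sx":63,"uon":23,"w":31},"js":{"fti":12,"r":89},"mko":[9,71,99,72,36],"vkn":[93,92,17]},"rfr":[[13,43],[89,45],{"bl":2,"crg":68,"s":43,"vg":66},{"aqj":44,"c":72,"lmj":18,"wp":7}]}
After op 3 (replace /nc/js 93): {"nc":{"dr":{"dq":75,"gw":5,"sx":63,"uon":23,"w":31},"js":93,"mko":[9,71,99,72,36],"vkn":[93,92,17]},"rfr":[[13,43],[89,45],{"bl":2,"crg":68,"s":43,"vg":66},{"aqj":44,"c":72,"lmj":18,"wp":7}]}
After op 4 (remove /nc/js): {"nc":{"dr":{"dq":75,"gw":5,"sx":63,"uon":23,"w":31},"mko":[9,71,99,72,36],"vkn":[93,92,17]},"rfr":[[13,43],[89,45],{"bl":2,"crg":68,"s":43,"vg":66},{"aqj":44,"c":72,"lmj":18,"wp":7}]}
After op 5 (remove /nc/dr/dq): {"nc":{"dr":{"gw":5,"sx":63,"uon":23,"w":31},"mko":[9,71,99,72,36],"vkn":[93,92,17]},"rfr":[[13,43],[89,45],{"bl":2,"crg":68,"s":43,"vg":66},{"aqj":44,"c":72,"lmj":18,"wp":7}]}
After op 6 (add /nc/t 8): {"nc":{"dr":{"gw":5,"sx":63,"uon":23,"w":31},"mko":[9,71,99,72,36],"t":8,"vkn":[93,92,17]},"rfr":[[13,43],[89,45],{"bl":2,"crg":68,"s":43,"vg":66},{"aqj":44,"c":72,"lmj":18,"wp":7}]}
After op 7 (add /rfr/4 26): {"nc":{"dr":{"gw":5,"sx":63,"uon":23,"w":31},"mko":[9,71,99,72,36],"t":8,"vkn":[93,92,17]},"rfr":[[13,43],[89,45],{"bl":2,"crg":68,"s":43,"vg":66},{"aqj":44,"c":72,"lmj":18,"wp":7},26]}
After op 8 (remove /rfr/1/1): {"nc":{"dr":{"gw":5,"sx":63,"uon":23,"w":31},"mko":[9,71,99,72,36],"t":8,"vkn":[93,92,17]},"rfr":[[13,43],[89],{"bl":2,"crg":68,"s":43,"vg":66},{"aqj":44,"c":72,"lmj":18,"wp":7},26]}
After op 9 (remove /rfr/2/bl): {"nc":{"dr":{"gw":5,"sx":63,"uon":23,"w":31},"mko":[9,71,99,72,36],"t":8,"vkn":[93,92,17]},"rfr":[[13,43],[89],{"crg":68,"s":43,"vg":66},{"aqj":44,"c":72,"lmj":18,"wp":7},26]}
After op 10 (add /rfr/1/0 0): {"nc":{"dr":{"gw":5,"sx":63,"uon":23,"w":31},"mko":[9,71,99,72,36],"t":8,"vkn":[93,92,17]},"rfr":[[13,43],[0,89],{"crg":68,"s":43,"vg":66},{"aqj":44,"c":72,"lmj":18,"wp":7},26]}
After op 11 (replace /rfr/0/1 36): {"nc":{"dr":{"gw":5,"sx":63,"uon":23,"w":31},"mko":[9,71,99,72,36],"t":8,"vkn":[93,92,17]},"rfr":[[13,36],[0,89],{"crg":68,"s":43,"vg":66},{"aqj":44,"c":72,"lmj":18,"wp":7},26]}
After op 12 (add /nc/vkn/1 29): {"nc":{"dr":{"gw":5,"sx":63,"uon":23,"w":31},"mko":[9,71,99,72,36],"t":8,"vkn":[93,29,92,17]},"rfr":[[13,36],[0,89],{"crg":68,"s":43,"vg":66},{"aqj":44,"c":72,"lmj":18,"wp":7},26]}
Value at /rfr/2/s: 43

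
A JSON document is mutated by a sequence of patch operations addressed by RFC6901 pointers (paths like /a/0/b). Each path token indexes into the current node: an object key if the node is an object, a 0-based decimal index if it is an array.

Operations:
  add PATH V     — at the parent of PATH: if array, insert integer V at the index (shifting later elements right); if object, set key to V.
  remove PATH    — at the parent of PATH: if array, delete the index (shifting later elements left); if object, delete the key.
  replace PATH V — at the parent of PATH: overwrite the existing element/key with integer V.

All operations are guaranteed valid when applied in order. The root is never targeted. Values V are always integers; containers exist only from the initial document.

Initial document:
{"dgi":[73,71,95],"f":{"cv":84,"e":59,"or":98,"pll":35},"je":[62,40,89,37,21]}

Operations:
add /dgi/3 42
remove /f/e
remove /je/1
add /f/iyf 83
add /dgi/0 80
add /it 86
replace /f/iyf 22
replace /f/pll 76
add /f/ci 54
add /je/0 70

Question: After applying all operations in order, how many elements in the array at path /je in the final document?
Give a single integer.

After op 1 (add /dgi/3 42): {"dgi":[73,71,95,42],"f":{"cv":84,"e":59,"or":98,"pll":35},"je":[62,40,89,37,21]}
After op 2 (remove /f/e): {"dgi":[73,71,95,42],"f":{"cv":84,"or":98,"pll":35},"je":[62,40,89,37,21]}
After op 3 (remove /je/1): {"dgi":[73,71,95,42],"f":{"cv":84,"or":98,"pll":35},"je":[62,89,37,21]}
After op 4 (add /f/iyf 83): {"dgi":[73,71,95,42],"f":{"cv":84,"iyf":83,"or":98,"pll":35},"je":[62,89,37,21]}
After op 5 (add /dgi/0 80): {"dgi":[80,73,71,95,42],"f":{"cv":84,"iyf":83,"or":98,"pll":35},"je":[62,89,37,21]}
After op 6 (add /it 86): {"dgi":[80,73,71,95,42],"f":{"cv":84,"iyf":83,"or":98,"pll":35},"it":86,"je":[62,89,37,21]}
After op 7 (replace /f/iyf 22): {"dgi":[80,73,71,95,42],"f":{"cv":84,"iyf":22,"or":98,"pll":35},"it":86,"je":[62,89,37,21]}
After op 8 (replace /f/pll 76): {"dgi":[80,73,71,95,42],"f":{"cv":84,"iyf":22,"or":98,"pll":76},"it":86,"je":[62,89,37,21]}
After op 9 (add /f/ci 54): {"dgi":[80,73,71,95,42],"f":{"ci":54,"cv":84,"iyf":22,"or":98,"pll":76},"it":86,"je":[62,89,37,21]}
After op 10 (add /je/0 70): {"dgi":[80,73,71,95,42],"f":{"ci":54,"cv":84,"iyf":22,"or":98,"pll":76},"it":86,"je":[70,62,89,37,21]}
Size at path /je: 5

Answer: 5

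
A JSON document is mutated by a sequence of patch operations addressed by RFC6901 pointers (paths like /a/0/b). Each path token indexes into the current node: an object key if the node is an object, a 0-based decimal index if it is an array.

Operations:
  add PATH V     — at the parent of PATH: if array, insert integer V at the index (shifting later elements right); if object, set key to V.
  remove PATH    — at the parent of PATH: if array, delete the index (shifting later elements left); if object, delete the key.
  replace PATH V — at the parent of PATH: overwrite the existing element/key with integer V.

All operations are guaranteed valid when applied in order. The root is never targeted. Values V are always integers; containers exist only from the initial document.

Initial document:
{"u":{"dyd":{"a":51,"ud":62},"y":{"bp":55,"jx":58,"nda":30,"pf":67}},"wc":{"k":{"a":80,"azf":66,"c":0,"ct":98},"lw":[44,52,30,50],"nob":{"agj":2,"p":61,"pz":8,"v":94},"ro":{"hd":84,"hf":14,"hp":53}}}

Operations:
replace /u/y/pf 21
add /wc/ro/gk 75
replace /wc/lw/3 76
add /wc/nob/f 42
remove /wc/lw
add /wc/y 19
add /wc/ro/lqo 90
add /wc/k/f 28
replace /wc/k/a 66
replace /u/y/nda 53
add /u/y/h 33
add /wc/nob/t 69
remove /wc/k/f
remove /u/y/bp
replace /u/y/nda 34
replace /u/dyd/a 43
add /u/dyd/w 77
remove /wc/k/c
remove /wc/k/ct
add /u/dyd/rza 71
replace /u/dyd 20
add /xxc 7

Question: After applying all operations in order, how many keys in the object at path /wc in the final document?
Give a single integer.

After op 1 (replace /u/y/pf 21): {"u":{"dyd":{"a":51,"ud":62},"y":{"bp":55,"jx":58,"nda":30,"pf":21}},"wc":{"k":{"a":80,"azf":66,"c":0,"ct":98},"lw":[44,52,30,50],"nob":{"agj":2,"p":61,"pz":8,"v":94},"ro":{"hd":84,"hf":14,"hp":53}}}
After op 2 (add /wc/ro/gk 75): {"u":{"dyd":{"a":51,"ud":62},"y":{"bp":55,"jx":58,"nda":30,"pf":21}},"wc":{"k":{"a":80,"azf":66,"c":0,"ct":98},"lw":[44,52,30,50],"nob":{"agj":2,"p":61,"pz":8,"v":94},"ro":{"gk":75,"hd":84,"hf":14,"hp":53}}}
After op 3 (replace /wc/lw/3 76): {"u":{"dyd":{"a":51,"ud":62},"y":{"bp":55,"jx":58,"nda":30,"pf":21}},"wc":{"k":{"a":80,"azf":66,"c":0,"ct":98},"lw":[44,52,30,76],"nob":{"agj":2,"p":61,"pz":8,"v":94},"ro":{"gk":75,"hd":84,"hf":14,"hp":53}}}
After op 4 (add /wc/nob/f 42): {"u":{"dyd":{"a":51,"ud":62},"y":{"bp":55,"jx":58,"nda":30,"pf":21}},"wc":{"k":{"a":80,"azf":66,"c":0,"ct":98},"lw":[44,52,30,76],"nob":{"agj":2,"f":42,"p":61,"pz":8,"v":94},"ro":{"gk":75,"hd":84,"hf":14,"hp":53}}}
After op 5 (remove /wc/lw): {"u":{"dyd":{"a":51,"ud":62},"y":{"bp":55,"jx":58,"nda":30,"pf":21}},"wc":{"k":{"a":80,"azf":66,"c":0,"ct":98},"nob":{"agj":2,"f":42,"p":61,"pz":8,"v":94},"ro":{"gk":75,"hd":84,"hf":14,"hp":53}}}
After op 6 (add /wc/y 19): {"u":{"dyd":{"a":51,"ud":62},"y":{"bp":55,"jx":58,"nda":30,"pf":21}},"wc":{"k":{"a":80,"azf":66,"c":0,"ct":98},"nob":{"agj":2,"f":42,"p":61,"pz":8,"v":94},"ro":{"gk":75,"hd":84,"hf":14,"hp":53},"y":19}}
After op 7 (add /wc/ro/lqo 90): {"u":{"dyd":{"a":51,"ud":62},"y":{"bp":55,"jx":58,"nda":30,"pf":21}},"wc":{"k":{"a":80,"azf":66,"c":0,"ct":98},"nob":{"agj":2,"f":42,"p":61,"pz":8,"v":94},"ro":{"gk":75,"hd":84,"hf":14,"hp":53,"lqo":90},"y":19}}
After op 8 (add /wc/k/f 28): {"u":{"dyd":{"a":51,"ud":62},"y":{"bp":55,"jx":58,"nda":30,"pf":21}},"wc":{"k":{"a":80,"azf":66,"c":0,"ct":98,"f":28},"nob":{"agj":2,"f":42,"p":61,"pz":8,"v":94},"ro":{"gk":75,"hd":84,"hf":14,"hp":53,"lqo":90},"y":19}}
After op 9 (replace /wc/k/a 66): {"u":{"dyd":{"a":51,"ud":62},"y":{"bp":55,"jx":58,"nda":30,"pf":21}},"wc":{"k":{"a":66,"azf":66,"c":0,"ct":98,"f":28},"nob":{"agj":2,"f":42,"p":61,"pz":8,"v":94},"ro":{"gk":75,"hd":84,"hf":14,"hp":53,"lqo":90},"y":19}}
After op 10 (replace /u/y/nda 53): {"u":{"dyd":{"a":51,"ud":62},"y":{"bp":55,"jx":58,"nda":53,"pf":21}},"wc":{"k":{"a":66,"azf":66,"c":0,"ct":98,"f":28},"nob":{"agj":2,"f":42,"p":61,"pz":8,"v":94},"ro":{"gk":75,"hd":84,"hf":14,"hp":53,"lqo":90},"y":19}}
After op 11 (add /u/y/h 33): {"u":{"dyd":{"a":51,"ud":62},"y":{"bp":55,"h":33,"jx":58,"nda":53,"pf":21}},"wc":{"k":{"a":66,"azf":66,"c":0,"ct":98,"f":28},"nob":{"agj":2,"f":42,"p":61,"pz":8,"v":94},"ro":{"gk":75,"hd":84,"hf":14,"hp":53,"lqo":90},"y":19}}
After op 12 (add /wc/nob/t 69): {"u":{"dyd":{"a":51,"ud":62},"y":{"bp":55,"h":33,"jx":58,"nda":53,"pf":21}},"wc":{"k":{"a":66,"azf":66,"c":0,"ct":98,"f":28},"nob":{"agj":2,"f":42,"p":61,"pz":8,"t":69,"v":94},"ro":{"gk":75,"hd":84,"hf":14,"hp":53,"lqo":90},"y":19}}
After op 13 (remove /wc/k/f): {"u":{"dyd":{"a":51,"ud":62},"y":{"bp":55,"h":33,"jx":58,"nda":53,"pf":21}},"wc":{"k":{"a":66,"azf":66,"c":0,"ct":98},"nob":{"agj":2,"f":42,"p":61,"pz":8,"t":69,"v":94},"ro":{"gk":75,"hd":84,"hf":14,"hp":53,"lqo":90},"y":19}}
After op 14 (remove /u/y/bp): {"u":{"dyd":{"a":51,"ud":62},"y":{"h":33,"jx":58,"nda":53,"pf":21}},"wc":{"k":{"a":66,"azf":66,"c":0,"ct":98},"nob":{"agj":2,"f":42,"p":61,"pz":8,"t":69,"v":94},"ro":{"gk":75,"hd":84,"hf":14,"hp":53,"lqo":90},"y":19}}
After op 15 (replace /u/y/nda 34): {"u":{"dyd":{"a":51,"ud":62},"y":{"h":33,"jx":58,"nda":34,"pf":21}},"wc":{"k":{"a":66,"azf":66,"c":0,"ct":98},"nob":{"agj":2,"f":42,"p":61,"pz":8,"t":69,"v":94},"ro":{"gk":75,"hd":84,"hf":14,"hp":53,"lqo":90},"y":19}}
After op 16 (replace /u/dyd/a 43): {"u":{"dyd":{"a":43,"ud":62},"y":{"h":33,"jx":58,"nda":34,"pf":21}},"wc":{"k":{"a":66,"azf":66,"c":0,"ct":98},"nob":{"agj":2,"f":42,"p":61,"pz":8,"t":69,"v":94},"ro":{"gk":75,"hd":84,"hf":14,"hp":53,"lqo":90},"y":19}}
After op 17 (add /u/dyd/w 77): {"u":{"dyd":{"a":43,"ud":62,"w":77},"y":{"h":33,"jx":58,"nda":34,"pf":21}},"wc":{"k":{"a":66,"azf":66,"c":0,"ct":98},"nob":{"agj":2,"f":42,"p":61,"pz":8,"t":69,"v":94},"ro":{"gk":75,"hd":84,"hf":14,"hp":53,"lqo":90},"y":19}}
After op 18 (remove /wc/k/c): {"u":{"dyd":{"a":43,"ud":62,"w":77},"y":{"h":33,"jx":58,"nda":34,"pf":21}},"wc":{"k":{"a":66,"azf":66,"ct":98},"nob":{"agj":2,"f":42,"p":61,"pz":8,"t":69,"v":94},"ro":{"gk":75,"hd":84,"hf":14,"hp":53,"lqo":90},"y":19}}
After op 19 (remove /wc/k/ct): {"u":{"dyd":{"a":43,"ud":62,"w":77},"y":{"h":33,"jx":58,"nda":34,"pf":21}},"wc":{"k":{"a":66,"azf":66},"nob":{"agj":2,"f":42,"p":61,"pz":8,"t":69,"v":94},"ro":{"gk":75,"hd":84,"hf":14,"hp":53,"lqo":90},"y":19}}
After op 20 (add /u/dyd/rza 71): {"u":{"dyd":{"a":43,"rza":71,"ud":62,"w":77},"y":{"h":33,"jx":58,"nda":34,"pf":21}},"wc":{"k":{"a":66,"azf":66},"nob":{"agj":2,"f":42,"p":61,"pz":8,"t":69,"v":94},"ro":{"gk":75,"hd":84,"hf":14,"hp":53,"lqo":90},"y":19}}
After op 21 (replace /u/dyd 20): {"u":{"dyd":20,"y":{"h":33,"jx":58,"nda":34,"pf":21}},"wc":{"k":{"a":66,"azf":66},"nob":{"agj":2,"f":42,"p":61,"pz":8,"t":69,"v":94},"ro":{"gk":75,"hd":84,"hf":14,"hp":53,"lqo":90},"y":19}}
After op 22 (add /xxc 7): {"u":{"dyd":20,"y":{"h":33,"jx":58,"nda":34,"pf":21}},"wc":{"k":{"a":66,"azf":66},"nob":{"agj":2,"f":42,"p":61,"pz":8,"t":69,"v":94},"ro":{"gk":75,"hd":84,"hf":14,"hp":53,"lqo":90},"y":19},"xxc":7}
Size at path /wc: 4

Answer: 4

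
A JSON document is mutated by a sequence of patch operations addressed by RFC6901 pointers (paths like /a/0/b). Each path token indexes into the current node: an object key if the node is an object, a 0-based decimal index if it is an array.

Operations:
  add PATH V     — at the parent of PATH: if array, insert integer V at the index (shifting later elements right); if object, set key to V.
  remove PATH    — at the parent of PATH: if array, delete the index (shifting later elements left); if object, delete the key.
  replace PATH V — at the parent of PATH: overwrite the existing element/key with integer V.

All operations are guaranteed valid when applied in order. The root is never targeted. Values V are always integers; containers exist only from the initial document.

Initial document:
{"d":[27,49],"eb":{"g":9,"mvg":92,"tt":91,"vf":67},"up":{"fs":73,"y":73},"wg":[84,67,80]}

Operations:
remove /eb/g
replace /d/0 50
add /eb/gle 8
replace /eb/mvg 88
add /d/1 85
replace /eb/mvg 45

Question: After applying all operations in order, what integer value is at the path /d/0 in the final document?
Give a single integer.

After op 1 (remove /eb/g): {"d":[27,49],"eb":{"mvg":92,"tt":91,"vf":67},"up":{"fs":73,"y":73},"wg":[84,67,80]}
After op 2 (replace /d/0 50): {"d":[50,49],"eb":{"mvg":92,"tt":91,"vf":67},"up":{"fs":73,"y":73},"wg":[84,67,80]}
After op 3 (add /eb/gle 8): {"d":[50,49],"eb":{"gle":8,"mvg":92,"tt":91,"vf":67},"up":{"fs":73,"y":73},"wg":[84,67,80]}
After op 4 (replace /eb/mvg 88): {"d":[50,49],"eb":{"gle":8,"mvg":88,"tt":91,"vf":67},"up":{"fs":73,"y":73},"wg":[84,67,80]}
After op 5 (add /d/1 85): {"d":[50,85,49],"eb":{"gle":8,"mvg":88,"tt":91,"vf":67},"up":{"fs":73,"y":73},"wg":[84,67,80]}
After op 6 (replace /eb/mvg 45): {"d":[50,85,49],"eb":{"gle":8,"mvg":45,"tt":91,"vf":67},"up":{"fs":73,"y":73},"wg":[84,67,80]}
Value at /d/0: 50

Answer: 50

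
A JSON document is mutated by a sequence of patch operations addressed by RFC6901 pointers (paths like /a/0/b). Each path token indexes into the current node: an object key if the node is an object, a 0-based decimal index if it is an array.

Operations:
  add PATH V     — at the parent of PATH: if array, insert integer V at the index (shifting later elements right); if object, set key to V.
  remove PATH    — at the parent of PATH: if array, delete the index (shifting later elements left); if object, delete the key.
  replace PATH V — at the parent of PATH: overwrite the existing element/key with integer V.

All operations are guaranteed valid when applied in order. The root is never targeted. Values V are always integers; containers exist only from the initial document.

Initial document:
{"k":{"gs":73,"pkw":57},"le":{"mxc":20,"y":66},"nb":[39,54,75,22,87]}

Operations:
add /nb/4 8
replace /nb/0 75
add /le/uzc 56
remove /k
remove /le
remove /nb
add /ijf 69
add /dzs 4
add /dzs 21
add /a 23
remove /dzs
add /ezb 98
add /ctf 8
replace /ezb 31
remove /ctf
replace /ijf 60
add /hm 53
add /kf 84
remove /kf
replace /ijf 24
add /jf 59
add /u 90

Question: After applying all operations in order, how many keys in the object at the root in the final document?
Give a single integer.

Answer: 6

Derivation:
After op 1 (add /nb/4 8): {"k":{"gs":73,"pkw":57},"le":{"mxc":20,"y":66},"nb":[39,54,75,22,8,87]}
After op 2 (replace /nb/0 75): {"k":{"gs":73,"pkw":57},"le":{"mxc":20,"y":66},"nb":[75,54,75,22,8,87]}
After op 3 (add /le/uzc 56): {"k":{"gs":73,"pkw":57},"le":{"mxc":20,"uzc":56,"y":66},"nb":[75,54,75,22,8,87]}
After op 4 (remove /k): {"le":{"mxc":20,"uzc":56,"y":66},"nb":[75,54,75,22,8,87]}
After op 5 (remove /le): {"nb":[75,54,75,22,8,87]}
After op 6 (remove /nb): {}
After op 7 (add /ijf 69): {"ijf":69}
After op 8 (add /dzs 4): {"dzs":4,"ijf":69}
After op 9 (add /dzs 21): {"dzs":21,"ijf":69}
After op 10 (add /a 23): {"a":23,"dzs":21,"ijf":69}
After op 11 (remove /dzs): {"a":23,"ijf":69}
After op 12 (add /ezb 98): {"a":23,"ezb":98,"ijf":69}
After op 13 (add /ctf 8): {"a":23,"ctf":8,"ezb":98,"ijf":69}
After op 14 (replace /ezb 31): {"a":23,"ctf":8,"ezb":31,"ijf":69}
After op 15 (remove /ctf): {"a":23,"ezb":31,"ijf":69}
After op 16 (replace /ijf 60): {"a":23,"ezb":31,"ijf":60}
After op 17 (add /hm 53): {"a":23,"ezb":31,"hm":53,"ijf":60}
After op 18 (add /kf 84): {"a":23,"ezb":31,"hm":53,"ijf":60,"kf":84}
After op 19 (remove /kf): {"a":23,"ezb":31,"hm":53,"ijf":60}
After op 20 (replace /ijf 24): {"a":23,"ezb":31,"hm":53,"ijf":24}
After op 21 (add /jf 59): {"a":23,"ezb":31,"hm":53,"ijf":24,"jf":59}
After op 22 (add /u 90): {"a":23,"ezb":31,"hm":53,"ijf":24,"jf":59,"u":90}
Size at the root: 6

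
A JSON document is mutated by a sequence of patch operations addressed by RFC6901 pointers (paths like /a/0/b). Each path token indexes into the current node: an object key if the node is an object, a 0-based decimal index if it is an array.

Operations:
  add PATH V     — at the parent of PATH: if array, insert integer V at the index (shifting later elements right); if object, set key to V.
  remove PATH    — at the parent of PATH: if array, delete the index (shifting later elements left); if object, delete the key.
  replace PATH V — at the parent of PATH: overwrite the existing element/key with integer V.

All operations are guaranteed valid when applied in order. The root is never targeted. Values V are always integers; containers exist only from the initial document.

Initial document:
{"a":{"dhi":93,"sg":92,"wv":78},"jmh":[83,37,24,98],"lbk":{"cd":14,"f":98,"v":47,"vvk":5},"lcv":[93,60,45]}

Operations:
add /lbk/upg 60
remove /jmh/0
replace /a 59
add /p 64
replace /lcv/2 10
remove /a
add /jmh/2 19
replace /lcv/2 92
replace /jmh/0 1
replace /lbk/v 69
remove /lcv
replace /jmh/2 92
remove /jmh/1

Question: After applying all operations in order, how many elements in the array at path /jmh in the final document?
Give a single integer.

After op 1 (add /lbk/upg 60): {"a":{"dhi":93,"sg":92,"wv":78},"jmh":[83,37,24,98],"lbk":{"cd":14,"f":98,"upg":60,"v":47,"vvk":5},"lcv":[93,60,45]}
After op 2 (remove /jmh/0): {"a":{"dhi":93,"sg":92,"wv":78},"jmh":[37,24,98],"lbk":{"cd":14,"f":98,"upg":60,"v":47,"vvk":5},"lcv":[93,60,45]}
After op 3 (replace /a 59): {"a":59,"jmh":[37,24,98],"lbk":{"cd":14,"f":98,"upg":60,"v":47,"vvk":5},"lcv":[93,60,45]}
After op 4 (add /p 64): {"a":59,"jmh":[37,24,98],"lbk":{"cd":14,"f":98,"upg":60,"v":47,"vvk":5},"lcv":[93,60,45],"p":64}
After op 5 (replace /lcv/2 10): {"a":59,"jmh":[37,24,98],"lbk":{"cd":14,"f":98,"upg":60,"v":47,"vvk":5},"lcv":[93,60,10],"p":64}
After op 6 (remove /a): {"jmh":[37,24,98],"lbk":{"cd":14,"f":98,"upg":60,"v":47,"vvk":5},"lcv":[93,60,10],"p":64}
After op 7 (add /jmh/2 19): {"jmh":[37,24,19,98],"lbk":{"cd":14,"f":98,"upg":60,"v":47,"vvk":5},"lcv":[93,60,10],"p":64}
After op 8 (replace /lcv/2 92): {"jmh":[37,24,19,98],"lbk":{"cd":14,"f":98,"upg":60,"v":47,"vvk":5},"lcv":[93,60,92],"p":64}
After op 9 (replace /jmh/0 1): {"jmh":[1,24,19,98],"lbk":{"cd":14,"f":98,"upg":60,"v":47,"vvk":5},"lcv":[93,60,92],"p":64}
After op 10 (replace /lbk/v 69): {"jmh":[1,24,19,98],"lbk":{"cd":14,"f":98,"upg":60,"v":69,"vvk":5},"lcv":[93,60,92],"p":64}
After op 11 (remove /lcv): {"jmh":[1,24,19,98],"lbk":{"cd":14,"f":98,"upg":60,"v":69,"vvk":5},"p":64}
After op 12 (replace /jmh/2 92): {"jmh":[1,24,92,98],"lbk":{"cd":14,"f":98,"upg":60,"v":69,"vvk":5},"p":64}
After op 13 (remove /jmh/1): {"jmh":[1,92,98],"lbk":{"cd":14,"f":98,"upg":60,"v":69,"vvk":5},"p":64}
Size at path /jmh: 3

Answer: 3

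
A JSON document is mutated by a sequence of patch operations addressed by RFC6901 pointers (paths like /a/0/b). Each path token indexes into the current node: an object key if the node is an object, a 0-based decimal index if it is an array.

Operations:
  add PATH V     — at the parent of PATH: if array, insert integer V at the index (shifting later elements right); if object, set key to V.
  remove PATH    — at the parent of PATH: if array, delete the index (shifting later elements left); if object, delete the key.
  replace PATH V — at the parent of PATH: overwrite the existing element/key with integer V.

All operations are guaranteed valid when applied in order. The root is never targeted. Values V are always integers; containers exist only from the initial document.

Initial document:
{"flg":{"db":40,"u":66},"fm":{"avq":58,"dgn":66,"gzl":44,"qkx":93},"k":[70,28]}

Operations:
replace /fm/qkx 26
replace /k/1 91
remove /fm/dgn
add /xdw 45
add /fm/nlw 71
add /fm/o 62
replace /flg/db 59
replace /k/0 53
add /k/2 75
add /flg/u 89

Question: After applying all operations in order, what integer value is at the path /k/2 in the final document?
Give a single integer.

After op 1 (replace /fm/qkx 26): {"flg":{"db":40,"u":66},"fm":{"avq":58,"dgn":66,"gzl":44,"qkx":26},"k":[70,28]}
After op 2 (replace /k/1 91): {"flg":{"db":40,"u":66},"fm":{"avq":58,"dgn":66,"gzl":44,"qkx":26},"k":[70,91]}
After op 3 (remove /fm/dgn): {"flg":{"db":40,"u":66},"fm":{"avq":58,"gzl":44,"qkx":26},"k":[70,91]}
After op 4 (add /xdw 45): {"flg":{"db":40,"u":66},"fm":{"avq":58,"gzl":44,"qkx":26},"k":[70,91],"xdw":45}
After op 5 (add /fm/nlw 71): {"flg":{"db":40,"u":66},"fm":{"avq":58,"gzl":44,"nlw":71,"qkx":26},"k":[70,91],"xdw":45}
After op 6 (add /fm/o 62): {"flg":{"db":40,"u":66},"fm":{"avq":58,"gzl":44,"nlw":71,"o":62,"qkx":26},"k":[70,91],"xdw":45}
After op 7 (replace /flg/db 59): {"flg":{"db":59,"u":66},"fm":{"avq":58,"gzl":44,"nlw":71,"o":62,"qkx":26},"k":[70,91],"xdw":45}
After op 8 (replace /k/0 53): {"flg":{"db":59,"u":66},"fm":{"avq":58,"gzl":44,"nlw":71,"o":62,"qkx":26},"k":[53,91],"xdw":45}
After op 9 (add /k/2 75): {"flg":{"db":59,"u":66},"fm":{"avq":58,"gzl":44,"nlw":71,"o":62,"qkx":26},"k":[53,91,75],"xdw":45}
After op 10 (add /flg/u 89): {"flg":{"db":59,"u":89},"fm":{"avq":58,"gzl":44,"nlw":71,"o":62,"qkx":26},"k":[53,91,75],"xdw":45}
Value at /k/2: 75

Answer: 75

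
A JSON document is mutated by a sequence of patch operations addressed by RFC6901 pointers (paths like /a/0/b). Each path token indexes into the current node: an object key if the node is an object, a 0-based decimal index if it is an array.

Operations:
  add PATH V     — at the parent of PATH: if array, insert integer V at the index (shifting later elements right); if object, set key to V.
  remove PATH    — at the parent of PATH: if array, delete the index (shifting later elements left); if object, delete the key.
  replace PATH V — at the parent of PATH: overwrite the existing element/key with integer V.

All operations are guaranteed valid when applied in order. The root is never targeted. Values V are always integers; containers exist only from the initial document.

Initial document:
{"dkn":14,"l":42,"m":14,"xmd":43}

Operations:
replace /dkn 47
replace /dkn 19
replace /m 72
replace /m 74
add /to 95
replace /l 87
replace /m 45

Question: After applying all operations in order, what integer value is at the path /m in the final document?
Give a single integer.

Answer: 45

Derivation:
After op 1 (replace /dkn 47): {"dkn":47,"l":42,"m":14,"xmd":43}
After op 2 (replace /dkn 19): {"dkn":19,"l":42,"m":14,"xmd":43}
After op 3 (replace /m 72): {"dkn":19,"l":42,"m":72,"xmd":43}
After op 4 (replace /m 74): {"dkn":19,"l":42,"m":74,"xmd":43}
After op 5 (add /to 95): {"dkn":19,"l":42,"m":74,"to":95,"xmd":43}
After op 6 (replace /l 87): {"dkn":19,"l":87,"m":74,"to":95,"xmd":43}
After op 7 (replace /m 45): {"dkn":19,"l":87,"m":45,"to":95,"xmd":43}
Value at /m: 45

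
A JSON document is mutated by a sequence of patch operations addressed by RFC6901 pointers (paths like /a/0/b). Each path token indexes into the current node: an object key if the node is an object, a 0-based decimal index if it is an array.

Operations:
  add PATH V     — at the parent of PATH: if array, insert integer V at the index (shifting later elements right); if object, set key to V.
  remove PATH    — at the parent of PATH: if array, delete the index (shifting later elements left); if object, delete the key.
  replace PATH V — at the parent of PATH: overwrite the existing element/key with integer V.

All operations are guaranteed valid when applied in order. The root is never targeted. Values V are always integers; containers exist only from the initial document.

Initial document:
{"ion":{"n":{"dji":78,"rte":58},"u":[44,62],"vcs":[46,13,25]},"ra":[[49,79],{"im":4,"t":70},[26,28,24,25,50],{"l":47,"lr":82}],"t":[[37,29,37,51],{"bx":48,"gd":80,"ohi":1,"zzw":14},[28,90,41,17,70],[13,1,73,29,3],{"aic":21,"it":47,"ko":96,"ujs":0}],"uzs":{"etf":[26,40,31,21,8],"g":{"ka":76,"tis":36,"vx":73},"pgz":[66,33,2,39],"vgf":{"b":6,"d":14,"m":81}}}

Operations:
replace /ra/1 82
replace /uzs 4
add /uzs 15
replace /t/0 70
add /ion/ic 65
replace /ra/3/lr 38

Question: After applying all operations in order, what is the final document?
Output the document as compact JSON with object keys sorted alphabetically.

After op 1 (replace /ra/1 82): {"ion":{"n":{"dji":78,"rte":58},"u":[44,62],"vcs":[46,13,25]},"ra":[[49,79],82,[26,28,24,25,50],{"l":47,"lr":82}],"t":[[37,29,37,51],{"bx":48,"gd":80,"ohi":1,"zzw":14},[28,90,41,17,70],[13,1,73,29,3],{"aic":21,"it":47,"ko":96,"ujs":0}],"uzs":{"etf":[26,40,31,21,8],"g":{"ka":76,"tis":36,"vx":73},"pgz":[66,33,2,39],"vgf":{"b":6,"d":14,"m":81}}}
After op 2 (replace /uzs 4): {"ion":{"n":{"dji":78,"rte":58},"u":[44,62],"vcs":[46,13,25]},"ra":[[49,79],82,[26,28,24,25,50],{"l":47,"lr":82}],"t":[[37,29,37,51],{"bx":48,"gd":80,"ohi":1,"zzw":14},[28,90,41,17,70],[13,1,73,29,3],{"aic":21,"it":47,"ko":96,"ujs":0}],"uzs":4}
After op 3 (add /uzs 15): {"ion":{"n":{"dji":78,"rte":58},"u":[44,62],"vcs":[46,13,25]},"ra":[[49,79],82,[26,28,24,25,50],{"l":47,"lr":82}],"t":[[37,29,37,51],{"bx":48,"gd":80,"ohi":1,"zzw":14},[28,90,41,17,70],[13,1,73,29,3],{"aic":21,"it":47,"ko":96,"ujs":0}],"uzs":15}
After op 4 (replace /t/0 70): {"ion":{"n":{"dji":78,"rte":58},"u":[44,62],"vcs":[46,13,25]},"ra":[[49,79],82,[26,28,24,25,50],{"l":47,"lr":82}],"t":[70,{"bx":48,"gd":80,"ohi":1,"zzw":14},[28,90,41,17,70],[13,1,73,29,3],{"aic":21,"it":47,"ko":96,"ujs":0}],"uzs":15}
After op 5 (add /ion/ic 65): {"ion":{"ic":65,"n":{"dji":78,"rte":58},"u":[44,62],"vcs":[46,13,25]},"ra":[[49,79],82,[26,28,24,25,50],{"l":47,"lr":82}],"t":[70,{"bx":48,"gd":80,"ohi":1,"zzw":14},[28,90,41,17,70],[13,1,73,29,3],{"aic":21,"it":47,"ko":96,"ujs":0}],"uzs":15}
After op 6 (replace /ra/3/lr 38): {"ion":{"ic":65,"n":{"dji":78,"rte":58},"u":[44,62],"vcs":[46,13,25]},"ra":[[49,79],82,[26,28,24,25,50],{"l":47,"lr":38}],"t":[70,{"bx":48,"gd":80,"ohi":1,"zzw":14},[28,90,41,17,70],[13,1,73,29,3],{"aic":21,"it":47,"ko":96,"ujs":0}],"uzs":15}

Answer: {"ion":{"ic":65,"n":{"dji":78,"rte":58},"u":[44,62],"vcs":[46,13,25]},"ra":[[49,79],82,[26,28,24,25,50],{"l":47,"lr":38}],"t":[70,{"bx":48,"gd":80,"ohi":1,"zzw":14},[28,90,41,17,70],[13,1,73,29,3],{"aic":21,"it":47,"ko":96,"ujs":0}],"uzs":15}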